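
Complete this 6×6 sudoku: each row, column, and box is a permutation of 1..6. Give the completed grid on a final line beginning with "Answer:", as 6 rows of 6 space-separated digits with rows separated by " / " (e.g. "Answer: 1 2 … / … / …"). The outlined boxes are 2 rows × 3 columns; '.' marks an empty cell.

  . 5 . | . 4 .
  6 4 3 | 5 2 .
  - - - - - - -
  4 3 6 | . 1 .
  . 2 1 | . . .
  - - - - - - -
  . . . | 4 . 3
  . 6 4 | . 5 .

Step 1. [r1c1∈{1,2}] across box 1, 1 lands solely at r1c1, so r1c1=1.
Step 2. [r6c4∈{1,2}] r6c4 is the only open cell in col 4 admitting 1, so r6c4=1.
Step 3. [r1c6∈{6}] only 6 remains possible at r1c6, so r1c6=6.
Step 4. [r6c6∈{2}] nothing but 2 survives at r6c6 ⇒ r6c6=2.
Step 5. [r5c1∈{2,5}] r5c1 is the only open cell in col 1 admitting 2, so r5c1=2.
Step 6. [r4c5∈{3,6}] across col 5, 3 lands solely at r4c5. So r4c5=3.
Step 7. [r3c6∈{5}] r3c6 has the single candidate 5 ⇒ r3c6=5.
Step 8. [r4c4∈{6}] nothing but 6 survives at r4c4. So r4c4=6.
Step 9. [r4c6∈{4}] nothing but 4 survives at r4c6 ⇒ r4c6=4.
Step 10. [r2c6∈{1}] only 1 remains possible at r2c6 ⇒ r2c6=1.
Step 11. [r1c4∈{3}] r1c4's peers cover all but 3 ⇒ r1c4=3.
Step 12. [r6c1∈{3}] r6c1 has the single candidate 3, so r6c1=3.
Step 13. [r3c4∈{2}] only 2 remains possible at r3c4. So r3c4=2.
Step 14. [r5c3∈{5}] r5c3 is down to just 5 ⇒ r5c3=5.
Step 15. [r1c3∈{2}] nothing but 2 survives at r1c3, so r1c3=2.
Step 16. [r5c2∈{1}] nothing but 1 survives at r5c2, so r5c2=1.
Step 17. [r4c1∈{5}] r4c1's peers cover all but 5 ⇒ r4c1=5.
Step 18. [r5c5∈{6}] r5c5 is down to just 6, so r5c5=6.

Answer: 1 5 2 3 4 6 / 6 4 3 5 2 1 / 4 3 6 2 1 5 / 5 2 1 6 3 4 / 2 1 5 4 6 3 / 3 6 4 1 5 2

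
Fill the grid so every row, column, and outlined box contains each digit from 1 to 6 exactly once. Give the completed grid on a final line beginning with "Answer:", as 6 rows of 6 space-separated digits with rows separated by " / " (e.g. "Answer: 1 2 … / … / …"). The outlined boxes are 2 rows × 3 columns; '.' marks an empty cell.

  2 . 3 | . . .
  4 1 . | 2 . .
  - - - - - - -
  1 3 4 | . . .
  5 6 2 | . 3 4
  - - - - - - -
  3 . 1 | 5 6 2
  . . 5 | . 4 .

Step 1. [r2c5∈{5}] r2c5 is down to just 5. So r2c5=5.
Step 2. [r6c4∈{1,3}] across col 4, 3 lands solely at r6c4 ⇒ r6c4=3.
Step 3. [r3c4∈{6}] nothing but 6 survives at r3c4 ⇒ r3c4=6.
Step 4. [r1c5∈{1}] nothing but 1 survives at r1c5 ⇒ r1c5=1.
Step 5. [r1c6∈{6}] only 6 remains possible at r1c6 ⇒ r1c6=6.
Step 6. [r3c5∈{2}] only 2 remains possible at r3c5 ⇒ r3c5=2.
Step 7. [r6c6∈{1}] only 1 remains possible at r6c6, so r6c6=1.
Step 8. [r1c2∈{5}] nothing but 5 survives at r1c2, so r1c2=5.
Step 9. [r5c2∈{4}] only 4 remains possible at r5c2 ⇒ r5c2=4.
Step 10. [r4c4∈{1}] r4c4 has the single candidate 1. So r4c4=1.
Step 11. [r1c4∈{4}] nothing but 4 survives at r1c4 ⇒ r1c4=4.
Step 12. [r2c3∈{6}] nothing but 6 survives at r2c3. So r2c3=6.
Step 13. [r6c2∈{2}] nothing but 2 survives at r6c2. So r6c2=2.
Step 14. [r2c6∈{3}] r2c6 has the single candidate 3, so r2c6=3.
Step 15. [r6c1∈{6}] r6c1's peers cover all but 6 ⇒ r6c1=6.
Step 16. [r3c6∈{5}] r3c6 is down to just 5. So r3c6=5.

Answer: 2 5 3 4 1 6 / 4 1 6 2 5 3 / 1 3 4 6 2 5 / 5 6 2 1 3 4 / 3 4 1 5 6 2 / 6 2 5 3 4 1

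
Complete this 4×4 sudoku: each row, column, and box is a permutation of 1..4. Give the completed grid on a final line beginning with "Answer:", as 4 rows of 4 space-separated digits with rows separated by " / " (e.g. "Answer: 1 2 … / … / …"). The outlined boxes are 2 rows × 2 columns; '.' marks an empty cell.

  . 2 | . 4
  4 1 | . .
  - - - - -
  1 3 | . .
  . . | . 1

Step 1. [r4c3∈{2,3,4}] 3 has one home in row 4: r4c3 ⇒ r4c3=3.
Step 2. [r2c3∈{2}] r2c3 is down to just 2 ⇒ r2c3=2.
Step 3. [r4c2∈{4}] nothing but 4 survives at r4c2, so r4c2=4.
Step 4. [r4c1∈{2}] only 2 remains possible at r4c1 ⇒ r4c1=2.
Step 5. [r2c4∈{3}] r2c4 has the single candidate 3, so r2c4=3.
Step 6. [r3c4∈{2}] r3c4 has the single candidate 2. So r3c4=2.
Step 7. [r1c1∈{3}] nothing but 3 survives at r1c1 ⇒ r1c1=3.
Step 8. [r3c3∈{4}] r3c3 is down to just 4, so r3c3=4.
Step 9. [r1c3∈{1}] r1c3 is down to just 1 ⇒ r1c3=1.

Answer: 3 2 1 4 / 4 1 2 3 / 1 3 4 2 / 2 4 3 1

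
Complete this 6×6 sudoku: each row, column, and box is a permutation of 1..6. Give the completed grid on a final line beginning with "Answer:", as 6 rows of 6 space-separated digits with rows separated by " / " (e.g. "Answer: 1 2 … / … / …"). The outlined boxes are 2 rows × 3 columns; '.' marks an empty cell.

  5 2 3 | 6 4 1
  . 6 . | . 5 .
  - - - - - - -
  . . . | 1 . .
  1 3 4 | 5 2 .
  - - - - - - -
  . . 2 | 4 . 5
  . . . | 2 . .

Step 1. [r4c6∈{6}] nothing but 6 survives at r4c6 ⇒ r4c6=6.
Step 2. [r6c6∈{3}] nothing but 3 survives at r6c6, so r6c6=3.
Step 3. [r5c2∈{1}] nothing but 1 survives at r5c2, so r5c2=1.
Step 4. [r5c5∈{6}] r5c5 has the single candidate 6 ⇒ r5c5=6.
Step 5. [r3c2∈{5}] r3c2's peers cover all but 5. So r3c2=5.
Step 6. [r3c3∈{6}] only 6 remains possible at r3c3. So r3c3=6.
Step 7. [r6c2∈{4}] r6c2 has the single candidate 4 ⇒ r6c2=4.
Step 8. [r6c5∈{1}] r6c5 has the single candidate 1. So r6c5=1.
Step 9. [r3c6∈{4}] r3c6 is down to just 4, so r3c6=4.
Step 10. [r6c3∈{5}] nothing but 5 survives at r6c3. So r6c3=5.
Step 11. [r3c5∈{3}] nothing but 3 survives at r3c5, so r3c5=3.
Step 12. [r5c1∈{3}] nothing but 3 survives at r5c1 ⇒ r5c1=3.
Step 13. [r3c1∈{2}] r3c1 has the single candidate 2 ⇒ r3c1=2.
Step 14. [r6c1∈{6}] nothing but 6 survives at r6c1. So r6c1=6.
Step 15. [r2c6∈{2}] r2c6's peers cover all but 2, so r2c6=2.
Step 16. [r2c1∈{4}] r2c1 is down to just 4, so r2c1=4.
Step 17. [r2c3∈{1}] r2c3 has the single candidate 1, so r2c3=1.
Step 18. [r2c4∈{3}] only 3 remains possible at r2c4 ⇒ r2c4=3.

Answer: 5 2 3 6 4 1 / 4 6 1 3 5 2 / 2 5 6 1 3 4 / 1 3 4 5 2 6 / 3 1 2 4 6 5 / 6 4 5 2 1 3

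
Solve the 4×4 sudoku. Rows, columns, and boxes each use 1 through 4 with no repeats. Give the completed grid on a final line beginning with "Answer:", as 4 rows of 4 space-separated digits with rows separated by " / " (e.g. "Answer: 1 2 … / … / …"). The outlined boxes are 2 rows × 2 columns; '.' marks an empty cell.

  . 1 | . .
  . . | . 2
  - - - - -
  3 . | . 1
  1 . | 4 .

Step 1. [r1c4∈{3,4}] r1c4 is the only open cell in col 4 admitting 4. So r1c4=4.
Step 2. [r2c2∈{3,4}] 3 has one home in col 2: r2c2, so r2c2=3.
Step 3. [r3c3∈{2}] r3c3 is down to just 2. So r3c3=2.
Step 4. [r1c1∈{2}] nothing but 2 survives at r1c1 ⇒ r1c1=2.
Step 5. [r4c4∈{3}] r4c4 has the single candidate 3. So r4c4=3.
Step 6. [r4c2∈{2}] r4c2's peers cover all but 2. So r4c2=2.
Step 7. [r2c3∈{1}] r2c3 is down to just 1 ⇒ r2c3=1.
Step 8. [r3c2∈{4}] r3c2's peers cover all but 4. So r3c2=4.
Step 9. [r2c1∈{4}] r2c1's peers cover all but 4, so r2c1=4.
Step 10. [r1c3∈{3}] nothing but 3 survives at r1c3 ⇒ r1c3=3.

Answer: 2 1 3 4 / 4 3 1 2 / 3 4 2 1 / 1 2 4 3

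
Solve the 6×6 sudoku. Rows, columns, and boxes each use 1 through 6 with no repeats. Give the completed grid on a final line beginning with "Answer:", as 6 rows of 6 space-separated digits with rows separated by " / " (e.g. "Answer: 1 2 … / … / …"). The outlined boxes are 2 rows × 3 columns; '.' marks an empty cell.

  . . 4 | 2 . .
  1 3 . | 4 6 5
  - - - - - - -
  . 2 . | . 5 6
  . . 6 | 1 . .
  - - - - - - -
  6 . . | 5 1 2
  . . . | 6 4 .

Step 1. [r6c3∈{1,2,3,5}] r6c3 is the only open cell in col 3 admitting 5, so r6c3=5.
Step 2. [r3c4∈{3}] r3c4 is down to just 3 ⇒ r3c4=3.
Step 3. [r4c1∈{3,4,5}] 3 has one home in row 4: r4c1 ⇒ r4c1=3.
Step 4. [r4c2∈{4,5}] 5 has one home in row 4: r4c2, so r4c2=5.
Step 5. [r1c6∈{1,3}] row 1 places 1 nowhere but r1c6, so r1c6=1.
Step 6. [r5c3∈{3}] nothing but 3 survives at r5c3, so r5c3=3.
Step 7. [r6c2∈{1}] nothing but 1 survives at r6c2, so r6c2=1.
Step 8. [r3c3∈{1}] r3c3 has the single candidate 1, so r3c3=1.
Step 9. [r2c3∈{2}] r2c3 is down to just 2 ⇒ r2c3=2.
Step 10. [r4c5∈{2}] only 2 remains possible at r4c5 ⇒ r4c5=2.
Step 11. [r5c2∈{4}] nothing but 4 survives at r5c2. So r5c2=4.
Step 12. [r1c2∈{6}] r1c2's peers cover all but 6 ⇒ r1c2=6.
Step 13. [r4c6∈{4}] r4c6 has the single candidate 4 ⇒ r4c6=4.
Step 14. [r1c1∈{5}] r1c1 is down to just 5. So r1c1=5.
Step 15. [r3c1∈{4}] only 4 remains possible at r3c1. So r3c1=4.
Step 16. [r6c1∈{2}] r6c1 is down to just 2. So r6c1=2.
Step 17. [r1c5∈{3}] only 3 remains possible at r1c5, so r1c5=3.
Step 18. [r6c6∈{3}] r6c6's peers cover all but 3. So r6c6=3.

Answer: 5 6 4 2 3 1 / 1 3 2 4 6 5 / 4 2 1 3 5 6 / 3 5 6 1 2 4 / 6 4 3 5 1 2 / 2 1 5 6 4 3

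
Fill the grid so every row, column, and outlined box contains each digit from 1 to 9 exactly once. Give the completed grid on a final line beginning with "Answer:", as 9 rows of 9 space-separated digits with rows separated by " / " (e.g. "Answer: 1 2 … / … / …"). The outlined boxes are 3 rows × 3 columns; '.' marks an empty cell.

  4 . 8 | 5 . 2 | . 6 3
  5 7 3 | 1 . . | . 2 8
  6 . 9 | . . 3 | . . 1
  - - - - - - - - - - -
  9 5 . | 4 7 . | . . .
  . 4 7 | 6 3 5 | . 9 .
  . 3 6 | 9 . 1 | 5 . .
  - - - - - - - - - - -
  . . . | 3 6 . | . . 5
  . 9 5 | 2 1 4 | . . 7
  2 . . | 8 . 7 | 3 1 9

Step 1. [r8c8∈{8}] r8c8's peers cover all but 8, so r8c8=8.
Step 2. [r5c9∈{2}] only 2 remains possible at r5c9 ⇒ r5c9=2.
Step 3. [r7c8∈{4}] r7c8 has the single candidate 4. So r7c8=4.
Step 4. [r1c5∈{9}] r1c5's peers cover all but 9, so r1c5=9.
Step 5. [r6c1∈{8}] r6c1 has the single candidate 8. So r6c1=8.
Step 6. [r7c3∈{1}] r7c3's peers cover all but 1, so r7c3=1.
Step 7. [r4c7∈{1,6,8}] row 4 places 1 nowhere but r4c7. So r4c7=1.
Step 8. [r2c5∈{4}] r2c5's peers cover all but 4, so r2c5=4.
Step 9. [r1c7∈{7}] nothing but 7 survives at r1c7. So r1c7=7.
Step 10. [r7c1∈{7}] r7c1 is down to just 7 ⇒ r7c1=7.
Step 11. [r1c2∈{1}] only 1 remains possible at r1c2. So r1c2=1.
Step 12. [r3c4∈{7}] r3c4 is down to just 7. So r3c4=7.
Step 13. [r6c8∈{7}] r6c8's peers cover all but 7, so r6c8=7.
Step 14. [r4c3∈{2}] r4c3's peers cover all but 2, so r4c3=2.
Step 15. [r8c7∈{6}] r8c7's peers cover all but 6 ⇒ r8c7=6.
Step 16. [r8c1∈{3}] r8c1 has the single candidate 3. So r8c1=3.
Step 17. [r6c9∈{4}] r6c9 is down to just 4. So r6c9=4.
Step 18. [r9c2∈{6}] r9c2's peers cover all but 6 ⇒ r9c2=6.
Step 19. [r9c5∈{5}] r9c5 has the single candidate 5 ⇒ r9c5=5.
Step 20. [r7c7∈{2}] nothing but 2 survives at r7c7 ⇒ r7c7=2.
Step 21. [r7c2∈{8}] r7c2 has the single candidate 8 ⇒ r7c2=8.
Step 22. [r3c7∈{4}] r3c7 has the single candidate 4 ⇒ r3c7=4.
Step 23. [r7c6∈{9}] only 9 remains possible at r7c6 ⇒ r7c6=9.
Step 24. [r9c3∈{4}] nothing but 4 survives at r9c3, so r9c3=4.
Step 25. [r3c5∈{8}] r3c5 is down to just 8, so r3c5=8.
Step 26. [r2c6∈{6}] only 6 remains possible at r2c6, so r2c6=6.
Step 27. [r5c1∈{1}] r5c1 is down to just 1, so r5c1=1.
Step 28. [r4c6∈{8}] only 8 remains possible at r4c6 ⇒ r4c6=8.
Step 29. [r4c8∈{3}] nothing but 3 survives at r4c8, so r4c8=3.
Step 30. [r5c7∈{8}] r5c7's peers cover all but 8, so r5c7=8.
Step 31. [r6c5∈{2}] only 2 remains possible at r6c5, so r6c5=2.
Step 32. [r2c7∈{9}] r2c7's peers cover all but 9 ⇒ r2c7=9.
Step 33. [r3c2∈{2}] nothing but 2 survives at r3c2 ⇒ r3c2=2.
Step 34. [r4c9∈{6}] only 6 remains possible at r4c9. So r4c9=6.
Step 35. [r3c8∈{5}] nothing but 5 survives at r3c8 ⇒ r3c8=5.

Answer: 4 1 8 5 9 2 7 6 3 / 5 7 3 1 4 6 9 2 8 / 6 2 9 7 8 3 4 5 1 / 9 5 2 4 7 8 1 3 6 / 1 4 7 6 3 5 8 9 2 / 8 3 6 9 2 1 5 7 4 / 7 8 1 3 6 9 2 4 5 / 3 9 5 2 1 4 6 8 7 / 2 6 4 8 5 7 3 1 9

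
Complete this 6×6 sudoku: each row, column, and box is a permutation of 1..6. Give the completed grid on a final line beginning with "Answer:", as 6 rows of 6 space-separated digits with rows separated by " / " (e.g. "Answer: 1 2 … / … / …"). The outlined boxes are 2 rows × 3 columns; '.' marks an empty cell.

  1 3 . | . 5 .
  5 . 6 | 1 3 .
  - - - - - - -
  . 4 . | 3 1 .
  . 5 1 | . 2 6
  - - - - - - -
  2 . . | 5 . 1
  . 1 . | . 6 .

Step 1. [r1c3∈{2,4}] across box 1, 4 lands solely at r1c3. So r1c3=4.
Step 2. [r6c6∈{2,3,4}] r6c6 is the only open cell in col 6 admitting 3. So r6c6=3.
Step 3. [r1c6∈{2}] only 2 remains possible at r1c6. So r1c6=2.
Step 4. [r5c5∈{4}] nothing but 4 survives at r5c5. So r5c5=4.
Step 5. [r6c3∈{5}] r6c3's peers cover all but 5. So r6c3=5.
Step 6. [r3c6∈{5}] r3c6 has the single candidate 5 ⇒ r3c6=5.
Step 7. [r4c4∈{4}] r4c4 is down to just 4, so r4c4=4.
Step 8. [r5c2∈{6}] r5c2 is down to just 6. So r5c2=6.
Step 9. [r2c6∈{4}] r2c6's peers cover all but 4, so r2c6=4.
Step 10. [r1c4∈{6}] r1c4's peers cover all but 6. So r1c4=6.
Step 11. [r3c3∈{2}] r3c3 is down to just 2, so r3c3=2.
Step 12. [r4c1∈{3}] r4c1's peers cover all but 3 ⇒ r4c1=3.
Step 13. [r2c2∈{2}] nothing but 2 survives at r2c2, so r2c2=2.
Step 14. [r3c1∈{6}] r3c1's peers cover all but 6. So r3c1=6.
Step 15. [r6c4∈{2}] r6c4 has the single candidate 2. So r6c4=2.
Step 16. [r6c1∈{4}] r6c1 is down to just 4, so r6c1=4.
Step 17. [r5c3∈{3}] only 3 remains possible at r5c3. So r5c3=3.

Answer: 1 3 4 6 5 2 / 5 2 6 1 3 4 / 6 4 2 3 1 5 / 3 5 1 4 2 6 / 2 6 3 5 4 1 / 4 1 5 2 6 3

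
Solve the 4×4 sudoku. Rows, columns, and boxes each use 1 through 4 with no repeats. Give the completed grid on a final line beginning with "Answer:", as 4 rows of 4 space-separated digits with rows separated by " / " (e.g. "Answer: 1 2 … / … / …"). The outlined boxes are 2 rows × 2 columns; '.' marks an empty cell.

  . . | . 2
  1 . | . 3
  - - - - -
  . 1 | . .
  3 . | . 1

Step 1. [r2c3∈{4}] r2c3 has the single candidate 4. So r2c3=4.
Step 2. [r4c2∈{2,4}] r4c2 is the only open cell in row 4 admitting 4 ⇒ r4c2=4.
Step 3. [r3c1∈{2}] r3c1 has the single candidate 2, so r3c1=2.
Step 4. [r1c2∈{3}] r1c2's peers cover all but 3 ⇒ r1c2=3.
Step 5. [r3c4∈{4}] r3c4 is down to just 4. So r3c4=4.
Step 6. [r4c3∈{2}] nothing but 2 survives at r4c3. So r4c3=2.
Step 7. [r3c3∈{3}] only 3 remains possible at r3c3, so r3c3=3.
Step 8. [r1c3∈{1}] r1c3 is down to just 1, so r1c3=1.
Step 9. [r1c1∈{4}] nothing but 4 survives at r1c1, so r1c1=4.
Step 10. [r2c2∈{2}] r2c2 is down to just 2. So r2c2=2.

Answer: 4 3 1 2 / 1 2 4 3 / 2 1 3 4 / 3 4 2 1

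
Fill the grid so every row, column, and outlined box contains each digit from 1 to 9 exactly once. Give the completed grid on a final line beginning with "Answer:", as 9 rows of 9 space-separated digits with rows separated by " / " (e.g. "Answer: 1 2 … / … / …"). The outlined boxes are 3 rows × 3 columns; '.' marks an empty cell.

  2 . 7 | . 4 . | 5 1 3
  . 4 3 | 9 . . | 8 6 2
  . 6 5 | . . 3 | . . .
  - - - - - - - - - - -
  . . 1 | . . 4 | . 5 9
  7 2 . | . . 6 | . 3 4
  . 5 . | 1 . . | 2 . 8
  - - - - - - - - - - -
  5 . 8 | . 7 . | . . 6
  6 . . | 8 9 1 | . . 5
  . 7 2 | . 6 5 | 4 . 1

Step 1. [r8c2∈{3}] only 3 remains possible at r8c2 ⇒ r8c2=3.
Step 2. [r6c8∈{7}] r6c8 has the single candidate 7, so r6c8=7.
Step 3. [r9c1∈{9}] r9c1 has the single candidate 9, so r9c1=9.
Step 4. [r5c5∈{5,8}] 8 has one home in row 5: r5c5, so r5c5=8.
Step 5. [r3c1∈{1,8}] row 3 places 8 nowhere but r3c1. So r3c1=8.
Step 6. [r4c4∈{2,3,7}] 7 has one home in row 4: r4c4 ⇒ r4c4=7.
Step 7. [r3c5∈{1,2}] in row 3, 1 fits only at r3c5 ⇒ r3c5=1.
Step 8. [r6c1∈{3,4}] in col 1, 4 fits only at r6c1. So r6c1=4.
Step 9. [r7c4∈{2,3,4}] across row 7, 4 lands solely at r7c4. So r7c4=4.
Step 10. [r4c5∈{2,3}] row 4 places 2 nowhere but r4c5 ⇒ r4c5=2.
Step 11. [r6c6∈{9}] r6c6 has the single candidate 9 ⇒ r6c6=9.
Step 12. [r8c8∈{2}] nothing but 2 survives at r8c8, so r8c8=2.
Step 13. [r7c8∈{9}] r7c8 is down to just 9, so r7c8=9.
Step 14. [r8c7∈{7}] r8c7 is down to just 7 ⇒ r8c7=7.
Step 15. [r1c4∈{6}] only 6 remains possible at r1c4. So r1c4=6.
Step 16. [r7c7∈{3}] nothing but 3 survives at r7c7. So r7c7=3.
Step 17. [r2c5∈{5}] only 5 remains possible at r2c5, so r2c5=5.
Step 18. [r6c3∈{6}] r6c3 has the single candidate 6. So r6c3=6.
Step 19. [r4c1∈{3}] nothing but 3 survives at r4c1, so r4c1=3.
Step 20. [r5c4∈{5}] r5c4 has the single candidate 5. So r5c4=5.
Step 21. [r6c5∈{3}] r6c5 is down to just 3. So r6c5=3.
Step 22. [r8c3∈{4}] r8c3 is down to just 4, so r8c3=4.
Step 23. [r7c6∈{2}] r7c6 is down to just 2 ⇒ r7c6=2.
Step 24. [r9c4∈{3}] r9c4 has the single candidate 3. So r9c4=3.
Step 25. [r2c1∈{1}] r2c1 is down to just 1. So r2c1=1.
Step 26. [r3c7∈{9}] r3c7 is down to just 9. So r3c7=9.
Step 27. [r1c2∈{9}] r1c2's peers cover all but 9 ⇒ r1c2=9.
Step 28. [r5c7∈{1}] r5c7 is down to just 1. So r5c7=1.
Step 29. [r7c2∈{1}] r7c2's peers cover all but 1 ⇒ r7c2=1.
Step 30. [r1c6∈{8}] r1c6's peers cover all but 8. So r1c6=8.
Step 31. [r2c6∈{7}] r2c6 is down to just 7. So r2c6=7.
Step 32. [r9c8∈{8}] r9c8 has the single candidate 8 ⇒ r9c8=8.
Step 33. [r4c7∈{6}] r4c7's peers cover all but 6. So r4c7=6.
Step 34. [r5c3∈{9}] r5c3 is down to just 9 ⇒ r5c3=9.
Step 35. [r3c4∈{2}] r3c4's peers cover all but 2 ⇒ r3c4=2.
Step 36. [r4c2∈{8}] r4c2's peers cover all but 8 ⇒ r4c2=8.
Step 37. [r3c9∈{7}] r3c9's peers cover all but 7 ⇒ r3c9=7.
Step 38. [r3c8∈{4}] r3c8 has the single candidate 4, so r3c8=4.

Answer: 2 9 7 6 4 8 5 1 3 / 1 4 3 9 5 7 8 6 2 / 8 6 5 2 1 3 9 4 7 / 3 8 1 7 2 4 6 5 9 / 7 2 9 5 8 6 1 3 4 / 4 5 6 1 3 9 2 7 8 / 5 1 8 4 7 2 3 9 6 / 6 3 4 8 9 1 7 2 5 / 9 7 2 3 6 5 4 8 1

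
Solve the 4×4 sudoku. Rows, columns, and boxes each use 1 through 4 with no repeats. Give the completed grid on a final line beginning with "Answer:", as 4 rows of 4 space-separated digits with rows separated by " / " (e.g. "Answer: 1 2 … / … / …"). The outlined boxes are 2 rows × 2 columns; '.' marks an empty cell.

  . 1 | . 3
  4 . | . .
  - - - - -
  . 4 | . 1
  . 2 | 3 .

Step 1. [r3c3∈{2}] nothing but 2 survives at r3c3. So r3c3=2.
Step 2. [r2c2∈{3}] r2c2 has the single candidate 3. So r2c2=3.
Step 3. [r3c1∈{3}] r3c1's peers cover all but 3, so r3c1=3.
Step 4. [r2c4∈{2}] r2c4's peers cover all but 2. So r2c4=2.
Step 5. [r4c1∈{1}] r4c1 has the single candidate 1, so r4c1=1.
Step 6. [r4c4∈{4}] r4c4 is down to just 4 ⇒ r4c4=4.
Step 7. [r1c3∈{4}] r1c3's peers cover all but 4 ⇒ r1c3=4.
Step 8. [r2c3∈{1}] r2c3 has the single candidate 1. So r2c3=1.
Step 9. [r1c1∈{2}] r1c1's peers cover all but 2, so r1c1=2.

Answer: 2 1 4 3 / 4 3 1 2 / 3 4 2 1 / 1 2 3 4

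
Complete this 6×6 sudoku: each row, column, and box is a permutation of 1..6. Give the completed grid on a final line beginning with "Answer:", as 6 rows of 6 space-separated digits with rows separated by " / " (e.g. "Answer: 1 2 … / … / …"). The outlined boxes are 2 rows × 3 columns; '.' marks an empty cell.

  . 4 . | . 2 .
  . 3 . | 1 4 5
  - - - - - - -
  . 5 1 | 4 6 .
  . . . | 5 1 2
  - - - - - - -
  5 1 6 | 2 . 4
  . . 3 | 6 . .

Step 1. [r3c1∈{2,3}] r3c1 is the only open cell in row 3 admitting 2 ⇒ r3c1=2.
Step 2. [r2c1∈{6}] only 6 remains possible at r2c1. So r2c1=6.
Step 3. [r4c1∈{3,4}] across row 4, 3 lands solely at r4c1, so r4c1=3.
Step 4. [r1c4∈{3}] r1c4's peers cover all but 3. So r1c4=3.
Step 5. [r6c1∈{4}] r6c1's peers cover all but 4 ⇒ r6c1=4.
Step 6. [r4c3∈{4}] only 4 remains possible at r4c3 ⇒ r4c3=4.
Step 7. [r3c6∈{3}] r3c6 has the single candidate 3, so r3c6=3.
Step 8. [r4c2∈{6}] nothing but 6 survives at r4c2, so r4c2=6.
Step 9. [r5c5∈{3}] r5c5 is down to just 3. So r5c5=3.
Step 10. [r1c6∈{6}] r1c6 is down to just 6. So r1c6=6.
Step 11. [r6c5∈{5}] r6c5 is down to just 5 ⇒ r6c5=5.
Step 12. [r6c2∈{2}] r6c2 has the single candidate 2, so r6c2=2.
Step 13. [r6c6∈{1}] r6c6's peers cover all but 1 ⇒ r6c6=1.
Step 14. [r2c3∈{2}] r2c3 has the single candidate 2. So r2c3=2.
Step 15. [r1c1∈{1}] nothing but 1 survives at r1c1, so r1c1=1.
Step 16. [r1c3∈{5}] r1c3 has the single candidate 5. So r1c3=5.

Answer: 1 4 5 3 2 6 / 6 3 2 1 4 5 / 2 5 1 4 6 3 / 3 6 4 5 1 2 / 5 1 6 2 3 4 / 4 2 3 6 5 1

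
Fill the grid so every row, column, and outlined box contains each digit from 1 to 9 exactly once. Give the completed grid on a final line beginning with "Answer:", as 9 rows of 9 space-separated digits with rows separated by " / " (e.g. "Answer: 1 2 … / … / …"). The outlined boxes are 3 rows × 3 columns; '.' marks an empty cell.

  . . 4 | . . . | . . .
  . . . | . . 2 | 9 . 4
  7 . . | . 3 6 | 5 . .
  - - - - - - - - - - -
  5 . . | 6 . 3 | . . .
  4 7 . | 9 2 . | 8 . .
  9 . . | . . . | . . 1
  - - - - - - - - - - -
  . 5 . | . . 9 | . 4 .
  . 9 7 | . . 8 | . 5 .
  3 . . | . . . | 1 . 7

Step 1. [r2c3∈{1,3,5,6,8}] 5 has one home in col 3: r2c3. So r2c3=5.
Step 2. [r9c2∈{2,4,6,8}] r9c2 is the only open cell in col 2 admitting 4 ⇒ r9c2=4.
Step 3. [r6c6∈{4,5,7}] 4 has one home in col 6: r6c6. So r6c6=4.
Step 4. [r1c6∈{1,5,7}] r1c6 is the only open cell in col 6 admitting 7 ⇒ r1c6=7.
Step 5. [r2c8∈{1,3,6,7,8}] row 2 places 7 nowhere but r2c8 ⇒ r2c8=7.
Step 6. [r2c2∈{1,3,6,8}] row 2 places 3 nowhere but r2c2, so r2c2=3.
Step 7. [r2c1∈{1,6,8}] across row 2, 6 lands solely at r2c1. So r2c1=6.
Step 8. [r6c2∈{2,6,8}] col 2 places 6 nowhere but r6c2. So r6c2=6.
Step 9. [r9c8∈{2,6,8,9}] across row 9, 9 lands solely at r9c8 ⇒ r9c8=9.
Step 10. [r4c8∈{2}] r4c8 is down to just 2. So r4c8=2.
Step 11. [r9c3∈{2,6,8}] in row 9, 8 fits only at r9c3. So r9c3=8.
Step 12. [r1c1∈{1,2,8}] in col 1, 8 fits only at r1c1 ⇒ r1c1=8.
Step 13. [r4c3∈{1}] only 1 remains possible at r4c3 ⇒ r4c3=1.
Step 14. [r6c8∈{3}] r6c8's peers cover all but 3, so r6c8=3.
Step 15. [r7c9∈{2,3,6,8}] row 7 places 8 nowhere but r7c9. So r7c9=8.
Step 16. [r3c9∈{2}] only 2 remains possible at r3c9, so r3c9=2.
Step 17. [r9c4∈{2,5}] row 9 places 2 nowhere but r9c4 ⇒ r9c4=2.
Step 18. [r6c7∈{7}] r6c7 is down to just 7 ⇒ r6c7=7.
Step 19. [r9c5∈{5,6}] row 9 places 6 nowhere but r9c5 ⇒ r9c5=6.
Step 20. [r3c2∈{1}] r3c2 has the single candidate 1. So r3c2=1.
Step 21. [r7c4∈{1,3,7}] 7 has one home in col 4: r7c4, so r7c4=7.
Step 22. [r7c5∈{1}] nothing but 1 survives at r7c5. So r7c5=1.
Step 23. [r7c7∈{2,3,6}] r7c7 is the only open cell in row 7 admitting 3 ⇒ r7c7=3.
Step 24. [r2c5∈{8}] r2c5's peers cover all but 8, so r2c5=8.
Step 25. [r8c9∈{6}] nothing but 6 survives at r8c9 ⇒ r8c9=6.
Step 26. [r6c5∈{5}] r6c5 has the single candidate 5, so r6c5=5.
Step 27. [r7c1∈{2}] r7c1 has the single candidate 2, so r7c1=2.
Step 28. [r1c8∈{1,6}] in col 8, 1 fits only at r1c8, so r1c8=1.
Step 29. [r8c5∈{4}] r8c5 has the single candidate 4, so r8c5=4.
Step 30. [r1c7∈{6}] nothing but 6 survives at r1c7. So r1c7=6.
Step 31. [r4c7∈{4}] nothing but 4 survives at r4c7 ⇒ r4c7=4.
Step 32. [r1c2∈{2}] nothing but 2 survives at r1c2 ⇒ r1c2=2.
Step 33. [r5c3∈{3}] r5c3 is down to just 3, so r5c3=3.
Step 34. [r4c9∈{9}] r4c9 is down to just 9, so r4c9=9.
Step 35. [r5c6∈{1}] only 1 remains possible at r5c6, so r5c6=1.
Step 36. [r1c4∈{5}] r1c4 is down to just 5. So r1c4=5.
Step 37. [r6c3∈{2}] only 2 remains possible at r6c3, so r6c3=2.
Step 38. [r5c8∈{6}] r5c8 has the single candidate 6. So r5c8=6.
Step 39. [r6c4∈{8}] r6c4 has the single candidate 8. So r6c4=8.
Step 40. [r3c8∈{8}] r3c8 has the single candidate 8 ⇒ r3c8=8.
Step 41. [r4c5∈{7}] only 7 remains possible at r4c5, so r4c5=7.
Step 42. [r5c9∈{5}] only 5 remains possible at r5c9. So r5c9=5.
Step 43. [r8c7∈{2}] r8c7's peers cover all but 2, so r8c7=2.
Step 44. [r9c6∈{5}] r9c6 has the single candidate 5 ⇒ r9c6=5.
Step 45. [r7c3∈{6}] r7c3 has the single candidate 6, so r7c3=6.
Step 46. [r1c5∈{9}] r1c5 has the single candidate 9, so r1c5=9.
Step 47. [r3c3∈{9}] r3c3's peers cover all but 9 ⇒ r3c3=9.
Step 48. [r3c4∈{4}] r3c4 has the single candidate 4, so r3c4=4.
Step 49. [r8c4∈{3}] nothing but 3 survives at r8c4, so r8c4=3.
Step 50. [r1c9∈{3}] only 3 remains possible at r1c9, so r1c9=3.
Step 51. [r2c4∈{1}] nothing but 1 survives at r2c4 ⇒ r2c4=1.
Step 52. [r8c1∈{1}] only 1 remains possible at r8c1. So r8c1=1.
Step 53. [r4c2∈{8}] only 8 remains possible at r4c2. So r4c2=8.

Answer: 8 2 4 5 9 7 6 1 3 / 6 3 5 1 8 2 9 7 4 / 7 1 9 4 3 6 5 8 2 / 5 8 1 6 7 3 4 2 9 / 4 7 3 9 2 1 8 6 5 / 9 6 2 8 5 4 7 3 1 / 2 5 6 7 1 9 3 4 8 / 1 9 7 3 4 8 2 5 6 / 3 4 8 2 6 5 1 9 7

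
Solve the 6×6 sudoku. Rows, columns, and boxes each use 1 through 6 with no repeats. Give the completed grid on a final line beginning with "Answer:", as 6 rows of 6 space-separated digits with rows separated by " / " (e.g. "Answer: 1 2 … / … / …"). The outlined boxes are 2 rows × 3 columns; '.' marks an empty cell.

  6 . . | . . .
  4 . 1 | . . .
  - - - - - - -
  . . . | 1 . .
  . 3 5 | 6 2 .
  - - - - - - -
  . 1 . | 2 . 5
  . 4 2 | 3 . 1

Step 1. [r2c4∈{5}] only 5 remains possible at r2c4. So r2c4=5.
Step 2. [r4c6∈{4}] nothing but 4 survives at r4c6, so r4c6=4.
Step 3. [r2c6∈{2,3,6}] col 6 places 6 nowhere but r2c6 ⇒ r2c6=6.
Step 4. [r2c5∈{3}] r2c5 has the single candidate 3 ⇒ r2c5=3.
Step 5. [r5c3∈{3,6}] across box 5, 6 lands solely at r5c3 ⇒ r5c3=6.
Step 6. [r2c2∈{2}] r2c2 is down to just 2 ⇒ r2c2=2.
Step 7. [r1c4∈{4}] r1c4's peers cover all but 4, so r1c4=4.
Step 8. [r6c1∈{5}] only 5 remains possible at r6c1, so r6c1=5.
Step 9. [r3c6∈{3}] r3c6's peers cover all but 3 ⇒ r3c6=3.
Step 10. [r3c3∈{4}] only 4 remains possible at r3c3. So r3c3=4.
Step 11. [r3c5∈{5}] r3c5 is down to just 5. So r3c5=5.
Step 12. [r5c5∈{4}] r5c5's peers cover all but 4. So r5c5=4.
Step 13. [r3c1∈{2}] nothing but 2 survives at r3c1 ⇒ r3c1=2.
Step 14. [r4c1∈{1}] r4c1's peers cover all but 1. So r4c1=1.
Step 15. [r6c5∈{6}] nothing but 6 survives at r6c5. So r6c5=6.
Step 16. [r1c2∈{5}] r1c2 is down to just 5. So r1c2=5.
Step 17. [r1c5∈{1}] r1c5's peers cover all but 1 ⇒ r1c5=1.
Step 18. [r5c1∈{3}] r5c1's peers cover all but 3, so r5c1=3.
Step 19. [r1c6∈{2}] r1c6 is down to just 2 ⇒ r1c6=2.
Step 20. [r1c3∈{3}] r1c3 has the single candidate 3 ⇒ r1c3=3.
Step 21. [r3c2∈{6}] only 6 remains possible at r3c2 ⇒ r3c2=6.

Answer: 6 5 3 4 1 2 / 4 2 1 5 3 6 / 2 6 4 1 5 3 / 1 3 5 6 2 4 / 3 1 6 2 4 5 / 5 4 2 3 6 1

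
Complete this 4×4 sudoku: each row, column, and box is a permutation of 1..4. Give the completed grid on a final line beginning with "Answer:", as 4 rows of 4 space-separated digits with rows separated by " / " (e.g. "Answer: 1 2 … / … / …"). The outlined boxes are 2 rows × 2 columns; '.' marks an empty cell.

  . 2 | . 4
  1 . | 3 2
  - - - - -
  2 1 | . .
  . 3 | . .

Step 1. [r4c3∈{1,2,4}] across row 4, 2 lands solely at r4c3 ⇒ r4c3=2.
Step 2. [r4c4∈{1}] r4c4 has the single candidate 1, so r4c4=1.
Step 3. [r1c3∈{1}] nothing but 1 survives at r1c3. So r1c3=1.
Step 4. [r3c4∈{3}] r3c4 is down to just 3, so r3c4=3.
Step 5. [r4c1∈{4}] r4c1 is down to just 4 ⇒ r4c1=4.
Step 6. [r1c1∈{3}] r1c1 has the single candidate 3. So r1c1=3.
Step 7. [r2c2∈{4}] only 4 remains possible at r2c2 ⇒ r2c2=4.
Step 8. [r3c3∈{4}] r3c3's peers cover all but 4, so r3c3=4.

Answer: 3 2 1 4 / 1 4 3 2 / 2 1 4 3 / 4 3 2 1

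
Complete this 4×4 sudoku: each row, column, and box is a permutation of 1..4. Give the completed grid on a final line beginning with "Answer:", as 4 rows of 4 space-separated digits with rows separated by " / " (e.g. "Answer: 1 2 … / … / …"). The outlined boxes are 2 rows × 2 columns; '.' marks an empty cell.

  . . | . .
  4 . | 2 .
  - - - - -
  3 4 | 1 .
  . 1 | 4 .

Step 1. [r1c3∈{3}] r1c3 has the single candidate 3 ⇒ r1c3=3.
Step 2. [r1c1∈{1,2}] across col 1, 1 lands solely at r1c1. So r1c1=1.
Step 3. [r4c4∈{2,3}] 3 has one home in row 4: r4c4, so r4c4=3.
Step 4. [r2c2∈{3}] r2c2 has the single candidate 3 ⇒ r2c2=3.
Step 5. [r2c4∈{1}] r2c4 is down to just 1 ⇒ r2c4=1.
Step 6. [r3c4∈{2}] r3c4 is down to just 2 ⇒ r3c4=2.
Step 7. [r1c2∈{2}] only 2 remains possible at r1c2, so r1c2=2.
Step 8. [r4c1∈{2}] r4c1 is down to just 2 ⇒ r4c1=2.
Step 9. [r1c4∈{4}] r1c4's peers cover all but 4, so r1c4=4.

Answer: 1 2 3 4 / 4 3 2 1 / 3 4 1 2 / 2 1 4 3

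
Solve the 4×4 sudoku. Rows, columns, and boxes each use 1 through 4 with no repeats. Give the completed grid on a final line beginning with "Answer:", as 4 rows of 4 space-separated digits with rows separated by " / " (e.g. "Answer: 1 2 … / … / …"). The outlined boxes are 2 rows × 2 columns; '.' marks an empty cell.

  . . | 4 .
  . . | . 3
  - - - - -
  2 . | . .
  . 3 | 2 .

Step 1. [r2c3∈{1}] nothing but 1 survives at r2c3 ⇒ r2c3=1.
Step 2. [r2c2∈{2,4}] r2c2 is the only open cell in row 2 admitting 2 ⇒ r2c2=2.
Step 3. [r3c2∈{1,4}] 4 has one home in col 2: r3c2 ⇒ r3c2=4.
Step 4. [r4c1∈{1}] r4c1 has the single candidate 1 ⇒ r4c1=1.
Step 5. [r4c4∈{4}] only 4 remains possible at r4c4, so r4c4=4.
Step 6. [r3c3∈{3}] r3c3 is down to just 3, so r3c3=3.
Step 7. [r1c4∈{2}] r1c4 has the single candidate 2, so r1c4=2.
Step 8. [r1c2∈{1}] r1c2 is down to just 1, so r1c2=1.
Step 9. [r2c1∈{4}] r2c1 has the single candidate 4 ⇒ r2c1=4.
Step 10. [r3c4∈{1}] nothing but 1 survives at r3c4. So r3c4=1.
Step 11. [r1c1∈{3}] r1c1 has the single candidate 3. So r1c1=3.

Answer: 3 1 4 2 / 4 2 1 3 / 2 4 3 1 / 1 3 2 4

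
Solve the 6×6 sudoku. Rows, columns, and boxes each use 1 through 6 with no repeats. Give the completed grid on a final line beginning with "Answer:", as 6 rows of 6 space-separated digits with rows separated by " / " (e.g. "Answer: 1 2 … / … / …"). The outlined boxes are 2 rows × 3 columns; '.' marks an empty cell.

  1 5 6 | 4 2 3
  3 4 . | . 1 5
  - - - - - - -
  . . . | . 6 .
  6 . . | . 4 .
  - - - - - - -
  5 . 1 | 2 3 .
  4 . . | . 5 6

Step 1. [r3c1∈{2}] r3c1's peers cover all but 2. So r3c1=2.
Step 2. [r3c6∈{1}] nothing but 1 survives at r3c6 ⇒ r3c6=1.
Step 3. [r3c2∈{3}] r3c2 is down to just 3 ⇒ r3c2=3.
Step 4. [r3c4∈{5}] r3c4 has the single candidate 5, so r3c4=5.
Step 5. [r6c3∈{2,3}] row 6 places 3 nowhere but r6c3, so r6c3=3.
Step 6. [r3c3∈{4}] nothing but 4 survives at r3c3 ⇒ r3c3=4.
Step 7. [r2c4∈{6}] nothing but 6 survives at r2c4, so r2c4=6.
Step 8. [r4c2∈{1}] r4c2 is down to just 1 ⇒ r4c2=1.
Step 9. [r5c6∈{4}] only 4 remains possible at r5c6 ⇒ r5c6=4.
Step 10. [r6c2∈{2}] only 2 remains possible at r6c2 ⇒ r6c2=2.
Step 11. [r4c6∈{2}] r4c6 has the single candidate 2. So r4c6=2.
Step 12. [r4c3∈{5}] r4c3 has the single candidate 5 ⇒ r4c3=5.
Step 13. [r2c3∈{2}] only 2 remains possible at r2c3. So r2c3=2.
Step 14. [r5c2∈{6}] only 6 remains possible at r5c2. So r5c2=6.
Step 15. [r4c4∈{3}] nothing but 3 survives at r4c4, so r4c4=3.
Step 16. [r6c4∈{1}] r6c4 has the single candidate 1, so r6c4=1.

Answer: 1 5 6 4 2 3 / 3 4 2 6 1 5 / 2 3 4 5 6 1 / 6 1 5 3 4 2 / 5 6 1 2 3 4 / 4 2 3 1 5 6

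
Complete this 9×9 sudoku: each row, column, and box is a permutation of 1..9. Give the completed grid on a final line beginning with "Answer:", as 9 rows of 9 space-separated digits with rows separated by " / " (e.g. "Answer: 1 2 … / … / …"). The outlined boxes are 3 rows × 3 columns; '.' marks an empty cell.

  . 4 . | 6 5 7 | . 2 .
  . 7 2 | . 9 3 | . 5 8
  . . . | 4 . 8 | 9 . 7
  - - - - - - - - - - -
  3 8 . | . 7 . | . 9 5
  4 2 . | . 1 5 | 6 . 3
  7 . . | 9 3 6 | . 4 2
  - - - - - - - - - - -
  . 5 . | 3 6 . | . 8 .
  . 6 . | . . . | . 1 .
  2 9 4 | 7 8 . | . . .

Step 1. [r7c1∈{1}] r7c1's peers cover all but 1 ⇒ r7c1=1.
Step 2. [r8c3∈{3,7,8}] r8c3 is the only open cell in box 7 admitting 3 ⇒ r8c3=3.
Step 3. [r8c5∈{2,4}] in col 5, 4 fits only at r8c5, so r8c5=4.
Step 4. [r4c7∈{1}] r4c7 has the single candidate 1. So r4c7=1.
Step 5. [r3c8∈{3,6}] across box 3, 6 lands solely at r3c8, so r3c8=6.
Step 6. [r8c7∈{2,5,7}] across row 8, 7 lands solely at r8c7, so r8c7=7.
Step 7. [r1c3∈{1,8,9}] 8 has one home in col 3: r1c3, so r1c3=8.
Step 8. [r6c2∈{1}] r6c2's peers cover all but 1, so r6c2=1.
Step 9. [r8c9∈{9}] r8c9 is down to just 9. So r8c9=9.
Step 10. [r8c6∈{2}] r8c6 is down to just 2, so r8c6=2.
Step 11. [r2c7∈{4}] only 4 remains possible at r2c7. So r2c7=4.
Step 12. [r3c1∈{5}] r3c1 has the single candidate 5. So r3c1=5.
Step 13. [r9c8∈{3}] r9c8 is down to just 3 ⇒ r9c8=3.
Step 14. [r9c6∈{1}] r9c6 has the single candidate 1, so r9c6=1.
Step 15. [r8c4∈{5}] r8c4 has the single candidate 5. So r8c4=5.
Step 16. [r1c1∈{9}] r1c1 has the single candidate 9. So r1c1=9.
Step 17. [r7c7∈{2}] nothing but 2 survives at r7c7 ⇒ r7c7=2.
Step 18. [r7c9∈{4}] r7c9 has the single candidate 4, so r7c9=4.
Step 19. [r2c4∈{1}] nothing but 1 survives at r2c4 ⇒ r2c4=1.
Step 20. [r1c7∈{3}] only 3 remains possible at r1c7, so r1c7=3.
Step 21. [r7c3∈{7}] nothing but 7 survives at r7c3 ⇒ r7c3=7.
Step 22. [r4c6∈{4}] only 4 remains possible at r4c6 ⇒ r4c6=4.
Step 23. [r6c7∈{8}] r6c7's peers cover all but 8 ⇒ r6c7=8.
Step 24. [r3c3∈{1}] r3c3 is down to just 1, so r3c3=1.
Step 25. [r8c1∈{8}] r8c1 has the single candidate 8. So r8c1=8.
Step 26. [r5c3∈{9}] r5c3 has the single candidate 9. So r5c3=9.
Step 27. [r9c9∈{6}] r9c9 has the single candidate 6, so r9c9=6.
Step 28. [r6c3∈{5}] r6c3's peers cover all but 5 ⇒ r6c3=5.
Step 29. [r7c6∈{9}] r7c6 has the single candidate 9 ⇒ r7c6=9.
Step 30. [r2c1∈{6}] only 6 remains possible at r2c1. So r2c1=6.
Step 31. [r9c7∈{5}] r9c7 has the single candidate 5. So r9c7=5.
Step 32. [r1c9∈{1}] r1c9 has the single candidate 1 ⇒ r1c9=1.
Step 33. [r5c4∈{8}] r5c4 has the single candidate 8 ⇒ r5c4=8.
Step 34. [r4c4∈{2}] r4c4 is down to just 2 ⇒ r4c4=2.
Step 35. [r3c2∈{3}] nothing but 3 survives at r3c2, so r3c2=3.
Step 36. [r5c8∈{7}] r5c8 is down to just 7. So r5c8=7.
Step 37. [r4c3∈{6}] r4c3 is down to just 6, so r4c3=6.
Step 38. [r3c5∈{2}] r3c5 is down to just 2, so r3c5=2.

Answer: 9 4 8 6 5 7 3 2 1 / 6 7 2 1 9 3 4 5 8 / 5 3 1 4 2 8 9 6 7 / 3 8 6 2 7 4 1 9 5 / 4 2 9 8 1 5 6 7 3 / 7 1 5 9 3 6 8 4 2 / 1 5 7 3 6 9 2 8 4 / 8 6 3 5 4 2 7 1 9 / 2 9 4 7 8 1 5 3 6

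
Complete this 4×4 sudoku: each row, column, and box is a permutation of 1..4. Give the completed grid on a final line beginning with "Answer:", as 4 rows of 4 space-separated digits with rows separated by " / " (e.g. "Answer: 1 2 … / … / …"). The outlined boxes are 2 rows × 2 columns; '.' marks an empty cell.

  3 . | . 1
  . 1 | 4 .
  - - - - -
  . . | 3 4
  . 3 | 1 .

Step 1. [r2c1∈{2}] r2c1's peers cover all but 2, so r2c1=2.
Step 2. [r4c1∈{4}] nothing but 4 survives at r4c1, so r4c1=4.
Step 3. [r1c3∈{2}] r1c3 is down to just 2 ⇒ r1c3=2.
Step 4. [r1c2∈{4}] r1c2's peers cover all but 4 ⇒ r1c2=4.
Step 5. [r3c1∈{1}] r3c1 is down to just 1 ⇒ r3c1=1.
Step 6. [r4c4∈{2}] r4c4 has the single candidate 2. So r4c4=2.
Step 7. [r2c4∈{3}] r2c4's peers cover all but 3 ⇒ r2c4=3.
Step 8. [r3c2∈{2}] r3c2 has the single candidate 2 ⇒ r3c2=2.

Answer: 3 4 2 1 / 2 1 4 3 / 1 2 3 4 / 4 3 1 2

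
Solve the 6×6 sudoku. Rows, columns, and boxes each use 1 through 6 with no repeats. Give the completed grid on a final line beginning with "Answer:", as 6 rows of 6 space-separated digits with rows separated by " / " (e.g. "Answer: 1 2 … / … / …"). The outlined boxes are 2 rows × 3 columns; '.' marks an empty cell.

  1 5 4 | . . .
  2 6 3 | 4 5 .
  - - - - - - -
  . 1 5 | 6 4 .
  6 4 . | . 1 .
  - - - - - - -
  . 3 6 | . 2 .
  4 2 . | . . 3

Step 1. [r6c4∈{1,5}] row 6 places 5 nowhere but r6c4, so r6c4=5.
Step 2. [r3c6∈{2}] r3c6 is down to just 2. So r3c6=2.
Step 3. [r1c5∈{3,6}] in col 5, 3 fits only at r1c5. So r1c5=3.
Step 4. [r5c6∈{1,4}] in row 5, 4 fits only at r5c6, so r5c6=4.
Step 5. [r3c1∈{3}] only 3 remains possible at r3c1 ⇒ r3c1=3.
Step 6. [r6c3∈{1}] r6c3 has the single candidate 1, so r6c3=1.
Step 7. [r2c6∈{1}] only 1 remains possible at r2c6 ⇒ r2c6=1.
Step 8. [r4c6∈{5}] r4c6 is down to just 5. So r4c6=5.
Step 9. [r6c5∈{6}] r6c5 has the single candidate 6 ⇒ r6c5=6.
Step 10. [r5c1∈{5}] r5c1 has the single candidate 5. So r5c1=5.
Step 11. [r4c3∈{2}] r4c3 has the single candidate 2, so r4c3=2.
Step 12. [r1c6∈{6}] r1c6 is down to just 6 ⇒ r1c6=6.
Step 13. [r4c4∈{3}] r4c4's peers cover all but 3 ⇒ r4c4=3.
Step 14. [r5c4∈{1}] r5c4 has the single candidate 1 ⇒ r5c4=1.
Step 15. [r1c4∈{2}] r1c4 is down to just 2, so r1c4=2.

Answer: 1 5 4 2 3 6 / 2 6 3 4 5 1 / 3 1 5 6 4 2 / 6 4 2 3 1 5 / 5 3 6 1 2 4 / 4 2 1 5 6 3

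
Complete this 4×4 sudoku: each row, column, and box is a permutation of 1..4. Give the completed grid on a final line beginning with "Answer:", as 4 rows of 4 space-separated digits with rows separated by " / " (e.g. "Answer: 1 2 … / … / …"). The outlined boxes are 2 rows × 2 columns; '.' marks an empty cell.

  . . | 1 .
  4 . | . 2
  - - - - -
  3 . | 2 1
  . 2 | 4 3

Step 1. [r1c2∈{3}] nothing but 3 survives at r1c2, so r1c2=3.
Step 2. [r1c1∈{2}] r1c1 is down to just 2. So r1c1=2.
Step 3. [r1c4∈{4}] only 4 remains possible at r1c4 ⇒ r1c4=4.
Step 4. [r3c2∈{4}] r3c2's peers cover all but 4 ⇒ r3c2=4.
Step 5. [r2c2∈{1}] r2c2 is down to just 1, so r2c2=1.
Step 6. [r4c1∈{1}] r4c1 is down to just 1. So r4c1=1.
Step 7. [r2c3∈{3}] r2c3 has the single candidate 3, so r2c3=3.

Answer: 2 3 1 4 / 4 1 3 2 / 3 4 2 1 / 1 2 4 3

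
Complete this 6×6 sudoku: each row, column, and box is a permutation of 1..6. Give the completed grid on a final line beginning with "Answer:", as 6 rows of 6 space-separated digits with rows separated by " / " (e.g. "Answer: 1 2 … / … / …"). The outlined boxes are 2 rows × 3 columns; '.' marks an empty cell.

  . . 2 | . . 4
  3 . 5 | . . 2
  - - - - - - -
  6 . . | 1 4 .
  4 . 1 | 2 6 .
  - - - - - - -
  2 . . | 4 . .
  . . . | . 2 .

Step 1. [r3c3∈{3}] only 3 remains possible at r3c3 ⇒ r3c3=3.
Step 2. [r6c1∈{1,5}] 5 has one home in col 1: r6c1 ⇒ r6c1=5.
Step 3. [r5c3∈{6}] r5c3 is down to just 6, so r5c3=6.
Step 4. [r3c6∈{5}] r3c6 is down to just 5, so r3c6=5.
Step 5. [r1c4∈{3,5,6}] across col 4, 5 lands solely at r1c4, so r1c4=5.
Step 6. [r6c4∈{3,6}] 3 has one home in col 4: r6c4. So r6c4=3.
Step 7. [r5c6∈{1}] r5c6's peers cover all but 1 ⇒ r5c6=1.
Step 8. [r2c2∈{1,4,6}] across row 2, 4 lands solely at r2c2 ⇒ r2c2=4.
Step 9. [r1c1∈{1}] nothing but 1 survives at r1c1. So r1c1=1.
Step 10. [r1c5∈{3}] r1c5's peers cover all but 3, so r1c5=3.
Step 11. [r2c4∈{6}] nothing but 6 survives at r2c4. So r2c4=6.
Step 12. [r1c2∈{6}] r1c2 has the single candidate 6 ⇒ r1c2=6.
Step 13. [r3c2∈{2}] only 2 remains possible at r3c2 ⇒ r3c2=2.
Step 14. [r4c2∈{5}] nothing but 5 survives at r4c2. So r4c2=5.
Step 15. [r5c2∈{3}] r5c2 has the single candidate 3. So r5c2=3.
Step 16. [r6c2∈{1}] only 1 remains possible at r6c2. So r6c2=1.
Step 17. [r6c6∈{6}] r6c6's peers cover all but 6. So r6c6=6.
Step 18. [r2c5∈{1}] only 1 remains possible at r2c5, so r2c5=1.
Step 19. [r6c3∈{4}] only 4 remains possible at r6c3 ⇒ r6c3=4.
Step 20. [r5c5∈{5}] r5c5 has the single candidate 5, so r5c5=5.
Step 21. [r4c6∈{3}] only 3 remains possible at r4c6 ⇒ r4c6=3.

Answer: 1 6 2 5 3 4 / 3 4 5 6 1 2 / 6 2 3 1 4 5 / 4 5 1 2 6 3 / 2 3 6 4 5 1 / 5 1 4 3 2 6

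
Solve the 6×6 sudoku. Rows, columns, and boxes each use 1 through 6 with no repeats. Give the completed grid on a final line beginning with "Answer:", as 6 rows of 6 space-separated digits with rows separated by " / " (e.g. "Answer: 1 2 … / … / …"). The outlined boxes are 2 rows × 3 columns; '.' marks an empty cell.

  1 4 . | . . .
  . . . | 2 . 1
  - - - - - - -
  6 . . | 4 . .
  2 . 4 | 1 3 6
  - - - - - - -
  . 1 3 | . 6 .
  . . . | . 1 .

Step 1. [r1c5∈{5}] r1c5 has the single candidate 5 ⇒ r1c5=5.
Step 2. [r3c6∈{2,5}] r3c6 is the only open cell in box 4 admitting 5 ⇒ r3c6=5.
Step 3. [r6c2∈{2,5,6}] r6c2 is the only open cell in col 2 admitting 2, so r6c2=2.
Step 4. [r2c2∈{3,5,6}] r2c2 is the only open cell in col 2 admitting 6 ⇒ r2c2=6.
Step 5. [r2c3∈{5}] r2c3 is down to just 5 ⇒ r2c3=5.
Step 6. [r5c4∈{5}] only 5 remains possible at r5c4, so r5c4=5.
Step 7. [r1c6∈{3}] r1c6 is down to just 3 ⇒ r1c6=3.
Step 8. [r6c6∈{4}] only 4 remains possible at r6c6, so r6c6=4.
Step 9. [r1c3∈{2}] r1c3's peers cover all but 2, so r1c3=2.
Step 10. [r2c1∈{3}] r2c1 has the single candidate 3 ⇒ r2c1=3.
Step 11. [r6c4∈{3}] r6c4 is down to just 3. So r6c4=3.
Step 12. [r3c2∈{3}] r3c2's peers cover all but 3 ⇒ r3c2=3.
Step 13. [r3c5∈{2}] r3c5 is down to just 2. So r3c5=2.
Step 14. [r2c5∈{4}] r2c5's peers cover all but 4. So r2c5=4.
Step 15. [r1c4∈{6}] only 6 remains possible at r1c4, so r1c4=6.
Step 16. [r6c3∈{6}] r6c3 has the single candidate 6 ⇒ r6c3=6.
Step 17. [r3c3∈{1}] only 1 remains possible at r3c3. So r3c3=1.
Step 18. [r4c2∈{5}] r4c2's peers cover all but 5, so r4c2=5.
Step 19. [r6c1∈{5}] r6c1 is down to just 5, so r6c1=5.
Step 20. [r5c6∈{2}] nothing but 2 survives at r5c6, so r5c6=2.
Step 21. [r5c1∈{4}] only 4 remains possible at r5c1 ⇒ r5c1=4.

Answer: 1 4 2 6 5 3 / 3 6 5 2 4 1 / 6 3 1 4 2 5 / 2 5 4 1 3 6 / 4 1 3 5 6 2 / 5 2 6 3 1 4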